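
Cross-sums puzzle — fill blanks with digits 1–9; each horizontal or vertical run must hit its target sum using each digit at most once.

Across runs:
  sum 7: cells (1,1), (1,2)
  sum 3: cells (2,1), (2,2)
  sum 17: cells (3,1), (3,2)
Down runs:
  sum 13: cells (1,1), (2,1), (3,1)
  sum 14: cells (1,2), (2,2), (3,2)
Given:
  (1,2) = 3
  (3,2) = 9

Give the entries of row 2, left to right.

3 in 2 cells must be {1,2}; 17 in 2 cells must be {8,9}.
(1,1) = 7 − 3 = 4 completes the 7 across.
(2,2) = 14 − 12 = 2 completes the 14 down.
(3,1) = 17 − 9 = 8 completes the 17 across.
(2,1) = 3 − 2 = 1 completes the 3 across.

1 2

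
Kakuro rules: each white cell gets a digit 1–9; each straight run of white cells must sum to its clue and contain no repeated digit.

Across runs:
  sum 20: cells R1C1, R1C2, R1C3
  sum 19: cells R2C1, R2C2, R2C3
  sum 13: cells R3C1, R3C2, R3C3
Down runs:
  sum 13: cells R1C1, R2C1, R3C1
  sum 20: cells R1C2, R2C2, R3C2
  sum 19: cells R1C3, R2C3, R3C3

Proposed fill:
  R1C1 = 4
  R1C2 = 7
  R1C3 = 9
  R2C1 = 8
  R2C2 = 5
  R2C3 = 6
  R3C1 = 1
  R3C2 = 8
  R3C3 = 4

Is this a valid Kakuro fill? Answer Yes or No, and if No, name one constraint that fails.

Yes

Across: 4+7+9=20; 8+5+6=19; 1+8+4=13. Down: 4+8+1=13; 7+5+8=20; 9+6+4=19. No digit repeats within any run.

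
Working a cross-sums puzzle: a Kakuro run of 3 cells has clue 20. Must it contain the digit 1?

Counterexample: {3,8,9} sums to 20 without using 1.

No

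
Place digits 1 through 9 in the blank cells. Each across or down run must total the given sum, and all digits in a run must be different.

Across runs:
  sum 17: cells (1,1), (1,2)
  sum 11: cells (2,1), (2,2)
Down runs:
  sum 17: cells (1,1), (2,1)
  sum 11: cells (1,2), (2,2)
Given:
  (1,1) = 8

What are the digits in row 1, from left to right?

8, 9

17 in 2 cells must be {8,9}.
(1,2) = 17 − 8 = 9 completes the 17 across.
(2,1) = 17 − 8 = 9 completes the 17 down.
(2,2) = 11 − 9 = 2 completes the 11 across.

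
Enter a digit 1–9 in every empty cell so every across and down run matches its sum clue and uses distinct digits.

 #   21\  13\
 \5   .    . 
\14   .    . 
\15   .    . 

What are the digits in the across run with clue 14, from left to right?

9 5

The 5 across and the 21 down share only 4, so R1C1 = 4.
R1C2 = 5 − 4 = 1 completes the 5 across.
Nothing is forced directly, so branch on R2C1, whose candidates are 8 or 9. If R2C1 = 8: then R2C2 would have to be in {6} for the 14 across but in {3,4,5,7,8,9} for the 13 down — contradiction. So R2C1 = 9.
R2C2 = 14 − 9 = 5 completes the 14 across.
R3C1 = 21 − 13 = 8 completes the 21 down.
R3C2 = 15 − 8 = 7 completes the 15 across.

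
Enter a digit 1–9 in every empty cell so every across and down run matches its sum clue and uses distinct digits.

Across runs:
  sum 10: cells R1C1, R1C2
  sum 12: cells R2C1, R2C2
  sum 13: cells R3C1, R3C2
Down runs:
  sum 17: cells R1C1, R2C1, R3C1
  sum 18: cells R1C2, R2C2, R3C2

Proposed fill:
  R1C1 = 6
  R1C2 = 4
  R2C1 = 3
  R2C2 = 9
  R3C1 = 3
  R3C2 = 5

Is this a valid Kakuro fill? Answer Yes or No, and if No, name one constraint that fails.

No — the down run R1C1–R3C1 sums to 12, not 17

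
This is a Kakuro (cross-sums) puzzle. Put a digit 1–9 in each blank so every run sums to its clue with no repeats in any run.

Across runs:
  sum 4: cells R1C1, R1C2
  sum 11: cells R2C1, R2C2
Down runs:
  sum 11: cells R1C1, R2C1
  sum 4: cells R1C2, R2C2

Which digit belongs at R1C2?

1

4 in 2 cells must be {1,3}.
The 4 across and the 11 down share only 3, so R1C1 = 3.
R1C2 = 4 − 3 = 1 completes the 4 across.
R2C1 = 11 − 3 = 8 completes the 11 down.
R2C2 = 11 − 8 = 3 completes the 11 across.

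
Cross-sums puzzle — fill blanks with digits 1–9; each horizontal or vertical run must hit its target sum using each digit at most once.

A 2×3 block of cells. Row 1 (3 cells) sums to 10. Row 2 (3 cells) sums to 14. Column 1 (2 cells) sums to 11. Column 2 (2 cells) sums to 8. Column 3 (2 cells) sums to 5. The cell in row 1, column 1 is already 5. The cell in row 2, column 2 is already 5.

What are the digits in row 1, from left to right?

5 3 2

(1,2) = 8 − 5 = 3 completes the 8 down.
(1,3) = 10 − 8 = 2 completes the 10 across.
(2,1) = 11 − 5 = 6 completes the 11 down.
(2,3) = 14 − 11 = 3 completes the 14 across.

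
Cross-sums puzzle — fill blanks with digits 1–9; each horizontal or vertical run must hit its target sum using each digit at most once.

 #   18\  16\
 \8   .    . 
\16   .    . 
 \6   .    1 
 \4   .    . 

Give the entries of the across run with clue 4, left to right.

16 in 2 cells must be {7,9}; 4 in 2 cells must be {1,3}.
R3C1 = 6 − 1 = 5 completes the 6 across.
R4C2 = 3: the only remaining digit allowed by both the 4 across and the 16 down.
R2C2 = 7: the only remaining digit allowed by both the 16 across and the 16 down.
R4C1 = 4 − 3 = 1 completes the 4 across.
Given what's placed, R1C1 must be 3 to fit the 8 across and 18 down.
R1C2 = 8 − 3 = 5 completes the 8 across.
R2C1 = 16 − 7 = 9 completes the 16 across.

1 3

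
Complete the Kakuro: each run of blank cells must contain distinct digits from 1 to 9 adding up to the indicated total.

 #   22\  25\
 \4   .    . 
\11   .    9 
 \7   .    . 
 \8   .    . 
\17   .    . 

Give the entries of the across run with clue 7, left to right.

3 4

4 in 2 cells must be {1,3}; 17 in 2 cells must be {8,9}.
R2C1 = 11 − 9 = 2 completes the 11 across.
Given what's placed, R5C2 must be 8 to fit the 17 across and 25 down.
R5C1 = 17 − 8 = 9 completes the 17 across.
No cell is forced outright now. R1C1 can only be 1 or 3 (the digits allowed by both its 4 across and its 22 down). If R1C1 = 3: that forces R1C2 = 1, R3C1 = 1, after which R3C2 would have to be in {6} for the 7 across but in {2,3,4,5} for the 25 down — contradiction. So R1C1 = 1.
R1C2 = 4 − 1 = 3 completes the 4 across.
Given what's placed, R4C2 must be 1 to fit the 8 across and 25 down.
R3C2 = 25 − 21 = 4 completes the 25 down.
R4C1 = 8 − 1 = 7 completes the 8 across.
R3C1 = 7 − 4 = 3 completes the 7 across.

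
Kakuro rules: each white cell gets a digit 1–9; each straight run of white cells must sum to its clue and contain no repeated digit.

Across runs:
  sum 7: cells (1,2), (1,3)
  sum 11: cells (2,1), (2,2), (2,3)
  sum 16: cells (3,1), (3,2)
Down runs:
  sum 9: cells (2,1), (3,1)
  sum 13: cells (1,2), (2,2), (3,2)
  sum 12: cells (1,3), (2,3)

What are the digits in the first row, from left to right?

16 in 2 cells must be {7,9}.
The 16 across and the 9 down share only 7, so (3,1) = 7.
(3,2) = 16 − 7 = 9 completes the 16 across.
(2,1) = 9 − 7 = 2 completes the 9 down.
No cell is forced outright now. (1,2) can only be 1 or 3 (the digits allowed by both its 7 across and its 13 down). If (1,2) = 1: then (1,3) would have to be in {6} for the 7 across but in {3,4,5,7,8,9} for the 12 down — contradiction. So (1,2) = 3.
(1,3) = 7 − 3 = 4 completes the 7 across.
(2,2) = 13 − 12 = 1 completes the 13 down.
(2,3) = 11 − 3 = 8 completes the 11 across.

3 4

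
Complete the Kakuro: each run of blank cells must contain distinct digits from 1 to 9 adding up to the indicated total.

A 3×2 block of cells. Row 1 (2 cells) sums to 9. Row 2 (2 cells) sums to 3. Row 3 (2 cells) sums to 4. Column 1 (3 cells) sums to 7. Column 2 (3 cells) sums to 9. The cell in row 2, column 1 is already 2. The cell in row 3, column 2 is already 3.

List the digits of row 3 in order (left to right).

1, 3

3 in 2 cells must be {1,2}; 4 in 2 cells must be {1,3}; 7 in 3 cells must be {1,2,4}.
(2,2) = 3 − 2 = 1 completes the 3 across.
(3,1) = 4 − 3 = 1 completes the 4 across.
(1,1) = 7 − 3 = 4 completes the 7 down.
(1,2) = 9 − 4 = 5 completes the 9 across.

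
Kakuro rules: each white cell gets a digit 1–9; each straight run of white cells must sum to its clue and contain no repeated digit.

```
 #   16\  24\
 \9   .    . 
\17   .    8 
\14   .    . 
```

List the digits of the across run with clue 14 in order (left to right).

5 9

17 in 2 cells must be {8,9}; 24 in 3 cells must be {7,8,9}.
R1C2 = 7: the only remaining digit allowed by both the 9 across and the 24 down.
R2C1 = 17 − 8 = 9 completes the 17 across.
R3C2 = 24 − 15 = 9 completes the 24 down.
R1C1 = 9 − 7 = 2 completes the 9 across.
R3C1 = 14 − 9 = 5 completes the 14 across.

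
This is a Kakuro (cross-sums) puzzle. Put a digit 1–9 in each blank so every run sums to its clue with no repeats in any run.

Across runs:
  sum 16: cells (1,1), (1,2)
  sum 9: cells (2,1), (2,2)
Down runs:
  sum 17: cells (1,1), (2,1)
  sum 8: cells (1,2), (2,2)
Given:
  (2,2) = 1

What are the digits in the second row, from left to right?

16 in 2 cells must be {7,9}; 17 in 2 cells must be {8,9}.
The 16 across and the 17 down share only 9, so (1,1) = 9.
(1,2) = 16 − 9 = 7 completes the 16 across.
(2,1) = 9 − 1 = 8 completes the 9 across.

8, 1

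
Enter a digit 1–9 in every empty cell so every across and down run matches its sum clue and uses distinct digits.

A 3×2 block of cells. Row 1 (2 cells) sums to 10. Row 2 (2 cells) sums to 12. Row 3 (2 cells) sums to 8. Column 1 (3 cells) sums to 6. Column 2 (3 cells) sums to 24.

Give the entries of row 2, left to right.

6 in 3 cells must be {1,2,3}; 24 in 3 cells must be {7,8,9}.
The 12 across and the 6 down share only 3, so (2,1) = 3.
(2,2) = 12 − 3 = 9 completes the 12 across.
Given what's placed, (3,2) must be 7 to fit the 8 across and 24 down.
(1,2) = 24 − 16 = 8 completes the 24 down.
(3,1) = 8 − 7 = 1 completes the 8 across.
(1,1) = 10 − 8 = 2 completes the 10 across.

3 9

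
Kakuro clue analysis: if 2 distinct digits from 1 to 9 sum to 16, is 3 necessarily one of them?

No

The only way to make 16 from 2 distinct digits is {7,9}, which does not contain 3.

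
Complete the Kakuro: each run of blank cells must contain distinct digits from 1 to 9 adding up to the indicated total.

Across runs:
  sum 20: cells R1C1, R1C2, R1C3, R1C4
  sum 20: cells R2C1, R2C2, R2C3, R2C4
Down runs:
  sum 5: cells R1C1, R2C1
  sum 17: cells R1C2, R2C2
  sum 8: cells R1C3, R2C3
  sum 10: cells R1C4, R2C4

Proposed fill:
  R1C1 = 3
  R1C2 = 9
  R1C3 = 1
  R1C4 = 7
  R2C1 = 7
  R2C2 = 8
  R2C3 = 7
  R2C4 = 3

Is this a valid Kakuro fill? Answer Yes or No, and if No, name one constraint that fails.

No — the across run R2C1–R2C4 sums to 25, not 20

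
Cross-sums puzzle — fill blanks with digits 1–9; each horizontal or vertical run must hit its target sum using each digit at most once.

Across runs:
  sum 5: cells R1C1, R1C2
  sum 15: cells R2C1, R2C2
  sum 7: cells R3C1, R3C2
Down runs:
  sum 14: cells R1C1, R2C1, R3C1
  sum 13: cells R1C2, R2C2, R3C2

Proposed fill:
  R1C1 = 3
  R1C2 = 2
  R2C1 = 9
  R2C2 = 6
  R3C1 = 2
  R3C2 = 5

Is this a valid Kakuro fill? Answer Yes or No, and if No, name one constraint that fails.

Yes

Across: 3+2=5; 9+6=15; 2+5=7. Down: 3+9+2=14; 2+6+5=13. No digit repeats within any run.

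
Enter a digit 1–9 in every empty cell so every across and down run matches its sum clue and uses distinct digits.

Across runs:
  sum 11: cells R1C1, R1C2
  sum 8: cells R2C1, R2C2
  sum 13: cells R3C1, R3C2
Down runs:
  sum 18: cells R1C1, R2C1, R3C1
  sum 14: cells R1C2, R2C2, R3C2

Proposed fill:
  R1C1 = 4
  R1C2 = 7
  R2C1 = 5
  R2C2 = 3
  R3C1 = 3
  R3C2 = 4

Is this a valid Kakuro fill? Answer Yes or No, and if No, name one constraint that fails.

No — the across run R3C1–R3C2 sums to 7, not 13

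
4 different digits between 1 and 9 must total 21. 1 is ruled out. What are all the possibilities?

{2,3,7,9}; {2,4,6,9}; {2,4,7,8}; {2,5,6,8}; {3,4,5,9}; {3,4,6,8}; {3,5,6,7}

4 distinct digits from 1–9 sum between 10 and 30.
Dropping sets that contain 1.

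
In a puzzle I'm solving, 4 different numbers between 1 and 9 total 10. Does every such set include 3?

The only way to make 10 from 4 distinct digits is {1,2,3,4}, which contains 3.

Yes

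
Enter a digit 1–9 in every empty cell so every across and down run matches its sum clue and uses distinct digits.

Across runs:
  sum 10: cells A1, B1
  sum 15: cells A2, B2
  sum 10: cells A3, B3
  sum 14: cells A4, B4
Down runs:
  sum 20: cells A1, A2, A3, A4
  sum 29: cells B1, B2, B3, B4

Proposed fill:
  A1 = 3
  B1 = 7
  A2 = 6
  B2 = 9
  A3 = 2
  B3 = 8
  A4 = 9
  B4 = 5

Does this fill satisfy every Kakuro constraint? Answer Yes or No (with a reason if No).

Yes

Across: 3+7=10; 6+9=15; 2+8=10; 9+5=14. Down: 3+6+2+9=20; 7+9+8+5=29. No digit repeats within any run.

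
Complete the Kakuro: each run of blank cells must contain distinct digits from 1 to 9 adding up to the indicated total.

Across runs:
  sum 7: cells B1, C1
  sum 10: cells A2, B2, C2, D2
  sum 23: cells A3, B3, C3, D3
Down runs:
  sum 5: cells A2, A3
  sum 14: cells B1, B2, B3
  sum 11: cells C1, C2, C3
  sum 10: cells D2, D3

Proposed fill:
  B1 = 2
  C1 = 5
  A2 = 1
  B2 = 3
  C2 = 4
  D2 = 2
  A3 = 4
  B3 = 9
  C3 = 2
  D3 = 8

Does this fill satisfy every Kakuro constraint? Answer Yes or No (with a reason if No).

Yes

Across: 2+5=7; 1+3+4+2=10; 4+9+2+8=23. Down: 1+4=5; 2+3+9=14; 5+4+2=11; 2+8=10. No digit repeats within any run.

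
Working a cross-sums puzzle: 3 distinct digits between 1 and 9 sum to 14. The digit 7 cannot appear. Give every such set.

3 distinct digits from 1–9 sum between 6 and 24.
Dropping sets that contain 7.

{1,4,9}; {1,5,8}; {2,3,9}; {2,4,8}; {3,5,6}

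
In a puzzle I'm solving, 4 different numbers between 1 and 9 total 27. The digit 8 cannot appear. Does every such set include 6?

Yes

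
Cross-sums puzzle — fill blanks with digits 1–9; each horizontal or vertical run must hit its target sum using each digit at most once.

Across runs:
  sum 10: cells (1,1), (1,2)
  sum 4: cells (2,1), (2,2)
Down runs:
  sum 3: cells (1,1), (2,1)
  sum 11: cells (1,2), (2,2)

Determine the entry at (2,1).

4 in 2 cells must be {1,3}; 3 in 2 cells must be {1,2}.
The 4 across and the 3 down share only 1, so (2,1) = 1.
(2,2) = 4 − 1 = 3 completes the 4 across.
(1,1) = 3 − 1 = 2 completes the 3 down.
(1,2) = 10 − 2 = 8 completes the 10 across.

1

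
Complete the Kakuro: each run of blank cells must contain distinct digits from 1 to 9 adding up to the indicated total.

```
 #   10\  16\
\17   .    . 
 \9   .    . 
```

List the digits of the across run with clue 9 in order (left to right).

2, 7

17 in 2 cells must be {8,9}; 16 in 2 cells must be {7,9}.
The 17 across and the 16 down share only 9, so R1C2 = 9.
R2C2 = 16 − 9 = 7 completes the 16 down.
R1C1 = 17 − 9 = 8 completes the 17 across.
R2C1 = 9 − 7 = 2 completes the 9 across.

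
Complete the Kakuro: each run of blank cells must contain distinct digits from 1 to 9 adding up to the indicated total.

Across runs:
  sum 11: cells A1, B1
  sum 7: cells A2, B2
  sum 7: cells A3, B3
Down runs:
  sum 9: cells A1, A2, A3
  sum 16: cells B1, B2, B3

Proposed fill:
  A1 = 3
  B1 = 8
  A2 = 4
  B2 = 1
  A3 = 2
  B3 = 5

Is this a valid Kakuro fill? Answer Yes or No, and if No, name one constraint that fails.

No — the across run A2–B2 sums to 5, not 7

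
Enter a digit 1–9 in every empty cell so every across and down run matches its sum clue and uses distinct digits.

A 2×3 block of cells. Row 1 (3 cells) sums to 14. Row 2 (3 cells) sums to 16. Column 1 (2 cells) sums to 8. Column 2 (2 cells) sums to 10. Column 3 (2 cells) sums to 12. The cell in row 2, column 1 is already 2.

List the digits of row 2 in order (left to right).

(1,1) = 8 − 2 = 6 completes the 8 down.
No cell is forced outright now. (2,2) can only be 6 or 8 or 9 (the digits allowed by both its 16 across and its 10 down). If (2,2) = 6: then (1,2) would have to be in {1,3,5,7} for the 14 across but in {4} for the 10 down — contradiction. If (2,2) = 8: then (1,2) would have to be in {1,3,5,7} for the 14 across but in {2} for the 10 down — contradiction. So (2,2) = 9.
(1,2) = 10 − 9 = 1 completes the 10 down.
(1,3) = 14 − 7 = 7 completes the 14 across.
(2,3) = 16 − 11 = 5 completes the 16 across.

2, 9, 5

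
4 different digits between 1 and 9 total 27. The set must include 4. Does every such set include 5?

The only way to make 27 from 4 distinct digits under that restriction is {4,6,8,9}, which does not contain 5.

No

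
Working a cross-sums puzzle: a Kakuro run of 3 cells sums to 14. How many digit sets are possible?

8

3 distinct digits from 1–9 sum between 6 and 24.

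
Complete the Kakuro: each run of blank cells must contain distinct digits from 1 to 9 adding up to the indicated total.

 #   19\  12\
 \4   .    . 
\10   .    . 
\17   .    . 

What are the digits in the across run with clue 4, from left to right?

3 1

4 in 2 cells must be {1,3}; 17 in 2 cells must be {8,9}.
The 4 across and the 19 down share only 3, so R1C1 = 3.
R1C2 = 4 − 3 = 1 completes the 4 across.
Given what's placed, R3C1 must be 9 to fit the 17 across and 19 down.
R3C2 = 17 − 9 = 8 completes the 17 across.
R2C1 = 19 − 12 = 7 completes the 19 down.
R2C2 = 10 − 7 = 3 completes the 10 across.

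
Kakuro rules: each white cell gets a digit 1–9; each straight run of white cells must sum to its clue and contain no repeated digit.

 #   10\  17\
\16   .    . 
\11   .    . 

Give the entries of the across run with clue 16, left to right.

7 9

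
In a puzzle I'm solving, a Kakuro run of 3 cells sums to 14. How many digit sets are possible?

3 distinct digits from 1–9 sum between 6 and 24.

8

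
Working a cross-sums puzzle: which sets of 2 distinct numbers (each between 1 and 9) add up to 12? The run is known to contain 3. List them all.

2 distinct digits from 1–9 sum between 3 and 17.
Keeping only sets containing 3.
Only one set works: {3,9}.

{3,9}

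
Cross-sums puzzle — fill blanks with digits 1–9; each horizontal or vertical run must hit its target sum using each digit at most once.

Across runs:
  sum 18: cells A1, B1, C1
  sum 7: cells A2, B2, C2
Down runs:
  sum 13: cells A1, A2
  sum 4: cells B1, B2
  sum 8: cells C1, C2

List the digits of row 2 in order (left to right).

4 1 2

7 in 3 cells must be {1,2,4}; 4 in 2 cells must be {1,3}.
The 7 across and the 13 down share only 4, so A2 = 4.
Given what's placed, B2 must be 1 to fit the 7 across and 4 down.
C2 = 7 − 5 = 2 completes the 7 across.
A1 = 13 − 4 = 9 completes the 13 down.
B1 = 4 − 1 = 3 completes the 4 down.
C1 = 18 − 12 = 6 completes the 18 across.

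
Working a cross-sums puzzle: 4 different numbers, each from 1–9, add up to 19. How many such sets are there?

4 distinct digits from 1–9 sum between 10 and 30.

11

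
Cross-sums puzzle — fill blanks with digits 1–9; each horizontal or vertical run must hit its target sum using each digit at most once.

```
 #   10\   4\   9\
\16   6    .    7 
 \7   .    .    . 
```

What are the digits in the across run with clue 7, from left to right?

4 1 2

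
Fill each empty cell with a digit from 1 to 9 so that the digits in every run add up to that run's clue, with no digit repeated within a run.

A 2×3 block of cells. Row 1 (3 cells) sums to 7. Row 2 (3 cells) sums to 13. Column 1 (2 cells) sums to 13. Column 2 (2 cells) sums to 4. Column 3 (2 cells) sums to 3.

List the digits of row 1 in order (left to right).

4 1 2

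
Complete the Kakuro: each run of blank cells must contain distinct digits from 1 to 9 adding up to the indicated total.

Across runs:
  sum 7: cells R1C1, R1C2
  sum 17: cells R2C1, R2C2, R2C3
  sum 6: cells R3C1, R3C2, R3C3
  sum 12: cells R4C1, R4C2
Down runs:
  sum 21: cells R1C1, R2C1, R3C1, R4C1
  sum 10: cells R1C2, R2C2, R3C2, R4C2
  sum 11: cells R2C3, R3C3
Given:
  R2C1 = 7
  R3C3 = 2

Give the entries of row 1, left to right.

5 2

6 in 3 cells must be {1,2,3}; 10 in 4 cells must be {1,2,3,4}.
R2C3 = 11 − 2 = 9 completes the 11 down.
R2C2 = 17 − 16 = 1 completes the 17 across.
R3C2 = 3: the only remaining digit allowed by both the 6 across and the 10 down.
Given what's placed, R4C2 must be 4 to fit the 12 across and 10 down.
R1C2 = 10 − 8 = 2 completes the 10 down.
R3C1 = 6 − 5 = 1 completes the 6 across.
R4C1 = 12 − 4 = 8 completes the 12 across.
R1C1 = 7 − 2 = 5 completes the 7 across.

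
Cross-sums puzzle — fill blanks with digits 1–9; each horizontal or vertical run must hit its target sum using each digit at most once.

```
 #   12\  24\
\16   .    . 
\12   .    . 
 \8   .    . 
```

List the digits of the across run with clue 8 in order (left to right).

1 7

16 in 2 cells must be {7,9}; 24 in 3 cells must be {7,8,9}.
The 8 across and the 24 down share only 7, so R3C2 = 7.
Given what's placed, R1C2 must be 9 to fit the 16 across and 24 down.
R2C2 = 24 − 16 = 8 completes the 24 down.
R3C1 = 8 − 7 = 1 completes the 8 across.
R1C1 = 16 − 9 = 7 completes the 16 across.
R2C1 = 12 − 8 = 4 completes the 12 across.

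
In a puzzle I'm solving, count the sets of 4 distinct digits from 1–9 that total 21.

11

4 distinct digits from 1–9 sum between 10 and 30.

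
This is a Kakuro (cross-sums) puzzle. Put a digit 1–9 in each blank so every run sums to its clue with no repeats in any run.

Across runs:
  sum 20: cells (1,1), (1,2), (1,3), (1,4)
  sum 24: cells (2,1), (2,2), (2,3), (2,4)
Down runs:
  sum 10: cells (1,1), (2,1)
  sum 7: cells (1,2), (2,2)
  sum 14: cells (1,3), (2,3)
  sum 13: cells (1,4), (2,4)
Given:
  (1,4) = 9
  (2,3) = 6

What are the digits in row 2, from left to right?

(1,3) = 14 − 6 = 8 completes the 14 down.
(2,4) = 13 − 9 = 4 completes the 13 down.
(2,1) = 9: the only remaining digit allowed by both the 24 across and the 10 down.
(2,2) = 24 − 19 = 5 completes the 24 across.
(1,1) = 10 − 9 = 1 completes the 10 down.
(1,2) = 20 − 18 = 2 completes the 20 across.

9 5 6 4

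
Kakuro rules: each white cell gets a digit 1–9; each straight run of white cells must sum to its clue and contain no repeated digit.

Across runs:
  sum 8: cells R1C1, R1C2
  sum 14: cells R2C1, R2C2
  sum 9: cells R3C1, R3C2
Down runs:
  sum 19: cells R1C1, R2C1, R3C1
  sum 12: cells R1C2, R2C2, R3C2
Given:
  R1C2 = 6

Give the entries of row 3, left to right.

R1C1 = 8 − 6 = 2 completes the 8 across.
Given what's placed, R2C2 must be 5 to fit the 14 across and 12 down.
Given what's placed, R3C1 must be 8 to fit the 9 across and 19 down.
R3C2 = 9 − 8 = 1 completes the 9 across.
R2C1 = 14 − 5 = 9 completes the 14 across.

8, 1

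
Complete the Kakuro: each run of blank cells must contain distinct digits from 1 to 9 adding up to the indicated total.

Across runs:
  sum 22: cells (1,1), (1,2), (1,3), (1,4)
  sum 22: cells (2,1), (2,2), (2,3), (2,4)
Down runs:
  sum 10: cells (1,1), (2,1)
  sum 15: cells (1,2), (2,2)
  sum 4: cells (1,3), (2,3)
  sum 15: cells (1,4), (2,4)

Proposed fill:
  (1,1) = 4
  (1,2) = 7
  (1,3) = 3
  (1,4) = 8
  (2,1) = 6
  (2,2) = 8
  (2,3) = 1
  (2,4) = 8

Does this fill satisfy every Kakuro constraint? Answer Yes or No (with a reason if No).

No — the across run (2,1)–(2,4) sums to 23, not 22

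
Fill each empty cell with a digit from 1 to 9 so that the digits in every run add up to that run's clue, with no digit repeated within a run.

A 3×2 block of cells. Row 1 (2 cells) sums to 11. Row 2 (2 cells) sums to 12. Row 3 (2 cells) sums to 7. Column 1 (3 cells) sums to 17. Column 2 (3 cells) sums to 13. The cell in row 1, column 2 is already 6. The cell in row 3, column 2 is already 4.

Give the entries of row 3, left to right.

(1,1) = 11 − 6 = 5 completes the 11 across.
(2,2) = 13 − 10 = 3 completes the 13 down.
(3,1) = 7 − 4 = 3 completes the 7 across.
(2,1) = 12 − 3 = 9 completes the 12 across.

3 4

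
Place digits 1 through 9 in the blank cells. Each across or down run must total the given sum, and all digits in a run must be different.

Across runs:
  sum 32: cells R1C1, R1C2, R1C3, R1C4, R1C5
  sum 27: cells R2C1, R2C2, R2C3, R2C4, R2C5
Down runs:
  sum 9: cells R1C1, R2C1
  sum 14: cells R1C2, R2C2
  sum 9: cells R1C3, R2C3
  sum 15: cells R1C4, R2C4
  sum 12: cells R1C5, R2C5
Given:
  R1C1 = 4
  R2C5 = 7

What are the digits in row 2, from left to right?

5 8 1 6 7

R1C5 = 12 − 7 = 5 completes the 12 down.
R2C1 = 9 − 4 = 5 completes the 9 down.
Nothing is forced directly, so branch on R1C3, whose candidates are 6 or 8. If R1C3 = 6: that forces R2C3 = 3, R2C4 = 8, after which R1C4 would have to be in {8,9} for the 32 across but in {7} for the 15 down — contradiction. So R1C3 = 8.
R2C3 = 9 − 8 = 1 completes the 9 down.
Nothing is forced directly, so branch on R2C2, whose candidates are 6 or 8. If R2C2 = 6: then R1C2 would have to be in {6,9} for the 32 across but in {8} for the 14 down — contradiction. So R2C2 = 8.
R1C2 = 14 − 8 = 6 completes the 14 down.
R1C4 = 32 − 23 = 9 completes the 32 across.
R2C4 = 27 − 21 = 6 completes the 27 across.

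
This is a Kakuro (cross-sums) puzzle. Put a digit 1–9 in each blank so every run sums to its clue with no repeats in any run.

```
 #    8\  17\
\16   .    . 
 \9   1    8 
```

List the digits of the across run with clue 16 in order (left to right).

16 in 2 cells must be {7,9}; 17 in 2 cells must be {8,9}.
R1C1 = 8 − 1 = 7 completes the 8 down.
R1C2 = 16 − 7 = 9 completes the 16 across.

7 9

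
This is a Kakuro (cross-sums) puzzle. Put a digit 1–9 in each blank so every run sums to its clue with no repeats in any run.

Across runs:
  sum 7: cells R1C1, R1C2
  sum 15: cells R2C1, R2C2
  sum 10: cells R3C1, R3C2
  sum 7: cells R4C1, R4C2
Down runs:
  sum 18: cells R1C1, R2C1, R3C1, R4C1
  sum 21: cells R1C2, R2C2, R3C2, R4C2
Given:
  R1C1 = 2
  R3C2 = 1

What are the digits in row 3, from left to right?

9 1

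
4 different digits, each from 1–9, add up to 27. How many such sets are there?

3

4 distinct digits from 1–9 sum between 10 and 30.
Enumerating: {3,7,8,9}, {4,6,8,9}, {5,6,7,9}.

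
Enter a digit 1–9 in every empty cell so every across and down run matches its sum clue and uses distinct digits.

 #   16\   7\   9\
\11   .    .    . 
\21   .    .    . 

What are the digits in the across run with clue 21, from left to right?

9 4 8

16 in 2 cells must be {7,9}.
The 11 across and the 16 down share only 7, so R1C1 = 7.
R2C1 = 16 − 7 = 9 completes the 16 down.
Nothing is forced directly, so branch on R2C2, whose candidates are 4 or 5. If R2C2 = 5: then R1C2 would have to be in {1,3} for the 11 across but in {2} for the 7 down — contradiction. So R2C2 = 4.
R1C2 = 7 − 4 = 3 completes the 7 down.
R1C3 = 11 − 10 = 1 completes the 11 across.
R2C3 = 21 − 13 = 8 completes the 21 across.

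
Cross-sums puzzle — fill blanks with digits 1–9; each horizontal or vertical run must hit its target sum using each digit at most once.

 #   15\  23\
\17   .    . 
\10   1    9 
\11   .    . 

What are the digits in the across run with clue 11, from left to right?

17 in 2 cells must be {8,9}; 23 in 3 cells must be {6,8,9}.
R1C2 = 8: the only remaining digit allowed by both the 17 across and the 23 down.
R3C2 = 23 − 17 = 6 completes the 23 down.
R1C1 = 17 − 8 = 9 completes the 17 across.
R3C1 = 11 − 6 = 5 completes the 11 across.

5 6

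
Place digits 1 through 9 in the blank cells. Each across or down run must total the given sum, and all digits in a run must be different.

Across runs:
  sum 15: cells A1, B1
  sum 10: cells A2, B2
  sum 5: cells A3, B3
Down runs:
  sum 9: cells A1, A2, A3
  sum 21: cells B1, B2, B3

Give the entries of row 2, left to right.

The 15 across and the 9 down share only 6, so A1 = 6.
B1 = 15 − 6 = 9 completes the 15 across.
Given what's placed, B3 must be 4 to fit the 5 across and 21 down.
B2 = 21 − 13 = 8 completes the 21 down.
A3 = 5 − 4 = 1 completes the 5 across.
A2 = 10 − 8 = 2 completes the 10 across.

2 8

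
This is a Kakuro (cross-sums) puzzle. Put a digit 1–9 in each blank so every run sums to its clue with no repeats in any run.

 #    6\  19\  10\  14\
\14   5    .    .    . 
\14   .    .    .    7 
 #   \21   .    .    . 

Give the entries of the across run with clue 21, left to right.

R2C1 = 6 − 5 = 1 completes the 6 down.
No cell is forced outright now. R2C2 can only be 2 or 4 (the digits allowed by both its 14 across and its 19 down). If R2C2 = 2: then R1C2 would have to be in {1,2,3,4,6} for the 14 across but in {8,9} for the 19 down — contradiction. So R2C2 = 4.
R1C2 = 6: the only remaining digit allowed by both the 14 across and the 19 down.
R2C3 = 14 − 12 = 2 completes the 14 across.
R3C2 = 19 − 10 = 9 completes the 19 down.
Given what's placed, R1C3 must be 1 to fit the 14 across and 10 down.
R1C4 = 14 − 12 = 2 completes the 14 across.
R3C3 = 10 − 3 = 7 completes the 10 down.
R3C4 = 21 − 16 = 5 completes the 21 across.

9, 7, 5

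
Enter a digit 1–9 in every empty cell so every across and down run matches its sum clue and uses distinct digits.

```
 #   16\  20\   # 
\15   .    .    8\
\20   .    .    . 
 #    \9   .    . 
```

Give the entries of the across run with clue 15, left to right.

7 8

16 in 2 cells must be {7,9}.
Nothing is forced directly, so branch on R1C1, whose candidates are 7 or 9. If R1C1 = 9: that forces R1C2 = 6, R2C1 = 7, R2C3 = 5, R3C2 = 5, after which R3C3 would have to be in {4} for the 9 across but in {3} for the 8 down — contradiction. So R1C1 = 7.
R1C2 = 15 − 7 = 8 completes the 15 across.
R2C1 = 16 − 7 = 9 completes the 16 down.
No cell is forced outright now. R2C2 can only be 3 or 5 or 7 (the digits allowed by both its 20 across and its 20 down). If R2C2 = 3: then R2C3 would have to be in {8} for the 20 across but in {1,2,3,5,6,7} for the 8 down — contradiction. If R2C2 = 7: then R2C3 would have to be in {4} for the 20 across but in {1,2,3,5,6,7} for the 8 down — contradiction. So R2C2 = 5.
R2C3 = 20 − 14 = 6 completes the 20 across.
R3C2 = 20 − 13 = 7 completes the 20 down.
R3C3 = 9 − 7 = 2 completes the 9 across.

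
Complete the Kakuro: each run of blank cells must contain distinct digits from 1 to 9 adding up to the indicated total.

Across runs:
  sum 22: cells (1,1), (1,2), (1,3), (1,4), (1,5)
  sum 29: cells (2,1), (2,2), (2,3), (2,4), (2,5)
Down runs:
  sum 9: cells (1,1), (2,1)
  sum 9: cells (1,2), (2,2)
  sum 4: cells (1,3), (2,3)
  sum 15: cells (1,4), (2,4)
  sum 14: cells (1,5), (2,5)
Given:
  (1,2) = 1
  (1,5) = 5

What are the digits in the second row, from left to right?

4 in 2 cells must be {1,3}.
Given what's placed, (1,3) must be 3 to fit the 22 across and 4 down.
(2,2) = 9 − 1 = 8 completes the 9 down.
(2,3) = 4 − 3 = 1 completes the 4 down.
(2,5) = 14 − 5 = 9 completes the 14 down.
No cell is forced outright now. (2,4) can only be 6 or 7 (the digits allowed by both its 29 across and its 15 down). If (2,4) = 7: then (1,4) would have to be in {4,6,7,9} for the 22 across but in {8} for the 15 down — contradiction. So (2,4) = 6.
(1,4) = 15 − 6 = 9 completes the 15 down.
(2,1) = 29 − 24 = 5 completes the 29 across.

5 8 1 6 9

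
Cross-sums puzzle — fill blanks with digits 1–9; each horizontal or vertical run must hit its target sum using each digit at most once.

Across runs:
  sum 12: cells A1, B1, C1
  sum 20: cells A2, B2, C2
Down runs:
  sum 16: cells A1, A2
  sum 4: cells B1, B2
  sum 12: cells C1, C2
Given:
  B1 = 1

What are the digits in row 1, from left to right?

16 in 2 cells must be {7,9}; 4 in 2 cells must be {1,3}.
B2 = 4 − 1 = 3 completes the 4 down.
A2 = 9: the only remaining digit allowed by both the 20 across and the 16 down.
C2 = 20 − 12 = 8 completes the 20 across.
A1 = 16 − 9 = 7 completes the 16 down.
C1 = 12 − 8 = 4 completes the 12 across.

7 1 4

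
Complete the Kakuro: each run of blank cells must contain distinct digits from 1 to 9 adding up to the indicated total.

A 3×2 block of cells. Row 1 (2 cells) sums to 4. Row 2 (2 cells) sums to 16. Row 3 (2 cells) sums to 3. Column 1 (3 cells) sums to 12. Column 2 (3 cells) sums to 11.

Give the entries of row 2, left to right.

9, 7

4 in 2 cells must be {1,3}; 16 in 2 cells must be {7,9}; 3 in 2 cells must be {1,2}.
The 16 across and the 11 down share only 7, so (2,2) = 7.
Given what's placed, (3,2) must be 1 to fit the 3 across and 11 down.
(1,2) = 11 − 8 = 3 completes the 11 down.
(2,1) = 16 − 7 = 9 completes the 16 across.
(3,1) = 3 − 1 = 2 completes the 3 across.
(1,1) = 4 − 3 = 1 completes the 4 across.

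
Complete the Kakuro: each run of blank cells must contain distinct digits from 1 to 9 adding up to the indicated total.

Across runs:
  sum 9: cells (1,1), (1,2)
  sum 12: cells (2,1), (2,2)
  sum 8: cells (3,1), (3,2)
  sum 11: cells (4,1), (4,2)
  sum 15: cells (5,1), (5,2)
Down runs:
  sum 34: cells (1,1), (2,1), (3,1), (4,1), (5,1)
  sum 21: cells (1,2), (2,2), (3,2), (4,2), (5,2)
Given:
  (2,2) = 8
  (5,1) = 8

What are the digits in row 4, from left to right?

34 in 5 cells must be {4,6,7,8,9}.
(2,1) = 12 − 8 = 4 completes the 12 across.
(5,2) = 15 − 8 = 7 completes the 15 across.
Nothing is forced directly, so branch on (4,2), whose candidates are 2 or 3. If (4,2) = 3: then (4,1) would have to be in {8} for the 11 across but in {6,7,9} for the 34 down — contradiction. So (4,2) = 2.
(4,1) = 11 − 2 = 9 completes the 11 across.

9 2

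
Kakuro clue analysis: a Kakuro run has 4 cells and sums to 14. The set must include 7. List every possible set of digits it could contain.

{1,2,4,7}

4 distinct digits from 1–9 sum between 10 and 30.
Keeping only sets containing 7.
Only one set works: {1,2,4,7}.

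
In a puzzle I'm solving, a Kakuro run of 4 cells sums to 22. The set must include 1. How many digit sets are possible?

3

4 distinct digits from 1–9 sum between 10 and 30.
Keeping only sets containing 1.
Enumerating: {1,4,8,9}, {1,5,7,9}, {1,6,7,8}.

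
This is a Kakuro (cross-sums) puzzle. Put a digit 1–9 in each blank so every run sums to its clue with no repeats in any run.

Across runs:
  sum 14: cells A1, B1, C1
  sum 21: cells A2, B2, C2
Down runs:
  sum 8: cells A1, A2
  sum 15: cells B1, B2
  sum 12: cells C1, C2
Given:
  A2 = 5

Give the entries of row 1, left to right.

3, 6, 5

A1 = 8 − 5 = 3 completes the 8 down.
Nothing is forced directly, so branch on B2, whose candidates are 7 or 9. If B2 = 7: then B1 would have to be in {2,4,5,6,7,9} for the 14 across but in {8} for the 15 down — contradiction. So B2 = 9.
B1 = 15 − 9 = 6 completes the 15 down.
C1 = 14 − 9 = 5 completes the 14 across.
C2 = 21 − 14 = 7 completes the 21 across.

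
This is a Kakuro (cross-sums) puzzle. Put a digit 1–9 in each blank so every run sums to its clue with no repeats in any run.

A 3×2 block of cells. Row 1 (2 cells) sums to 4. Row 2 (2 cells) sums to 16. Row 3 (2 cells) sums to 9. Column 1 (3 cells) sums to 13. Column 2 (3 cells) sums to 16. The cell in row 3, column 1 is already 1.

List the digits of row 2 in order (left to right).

9, 7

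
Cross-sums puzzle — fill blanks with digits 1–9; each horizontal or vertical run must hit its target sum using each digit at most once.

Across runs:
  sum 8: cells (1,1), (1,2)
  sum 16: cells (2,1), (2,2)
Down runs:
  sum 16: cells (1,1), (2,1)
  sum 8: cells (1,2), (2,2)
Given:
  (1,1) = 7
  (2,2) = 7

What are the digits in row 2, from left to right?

16 in 2 cells must be {7,9}.
(1,2) = 8 − 7 = 1 completes the 8 across.
(2,1) = 16 − 7 = 9 completes the 16 across.

9, 7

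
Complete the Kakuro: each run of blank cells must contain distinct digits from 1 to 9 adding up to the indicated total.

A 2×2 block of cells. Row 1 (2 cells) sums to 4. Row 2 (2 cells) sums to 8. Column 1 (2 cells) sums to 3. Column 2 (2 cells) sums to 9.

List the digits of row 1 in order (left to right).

1, 3

4 in 2 cells must be {1,3}; 3 in 2 cells must be {1,2}.
The 4 across and the 3 down share only 1, so (1,1) = 1.
(1,2) = 4 − 1 = 3 completes the 4 across.
(2,1) = 3 − 1 = 2 completes the 3 down.
(2,2) = 8 − 2 = 6 completes the 8 across.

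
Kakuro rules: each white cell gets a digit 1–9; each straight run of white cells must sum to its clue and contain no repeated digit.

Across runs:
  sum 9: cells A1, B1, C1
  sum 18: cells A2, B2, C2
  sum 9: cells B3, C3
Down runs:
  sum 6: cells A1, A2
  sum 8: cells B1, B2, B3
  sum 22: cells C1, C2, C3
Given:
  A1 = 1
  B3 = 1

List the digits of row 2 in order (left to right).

5 4 9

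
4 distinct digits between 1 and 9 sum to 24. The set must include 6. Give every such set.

4 distinct digits from 1–9 sum between 10 and 30.
Keeping only sets containing 6.

{1,6,8,9}; {2,6,7,9}; {3,6,7,8}; {4,5,6,9}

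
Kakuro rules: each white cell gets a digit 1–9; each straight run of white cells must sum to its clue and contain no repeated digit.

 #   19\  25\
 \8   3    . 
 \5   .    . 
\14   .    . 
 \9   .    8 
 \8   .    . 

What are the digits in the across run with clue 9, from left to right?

1, 8

R1C2 = 8 − 3 = 5 completes the 8 across.
R4C1 = 9 − 8 = 1 completes the 9 across.
No cell is forced outright now. R2C1 can only be 2 or 4 (the digits allowed by both its 5 across and its 19 down). If R2C1 = 2: that forces R2C2 = 3, after which R3C2 would have to be in {5,6,8,9} for the 14 across but in {2,7} for the 25 down — contradiction. So R2C1 = 4.
R2C2 = 5 − 4 = 1 completes the 5 across.
R3C2 = 9: the only remaining digit allowed by both the 14 across and the 25 down.
R5C2 = 25 − 23 = 2 completes the 25 down.
R3C1 = 14 − 9 = 5 completes the 14 across.
R5C1 = 8 − 2 = 6 completes the 8 across.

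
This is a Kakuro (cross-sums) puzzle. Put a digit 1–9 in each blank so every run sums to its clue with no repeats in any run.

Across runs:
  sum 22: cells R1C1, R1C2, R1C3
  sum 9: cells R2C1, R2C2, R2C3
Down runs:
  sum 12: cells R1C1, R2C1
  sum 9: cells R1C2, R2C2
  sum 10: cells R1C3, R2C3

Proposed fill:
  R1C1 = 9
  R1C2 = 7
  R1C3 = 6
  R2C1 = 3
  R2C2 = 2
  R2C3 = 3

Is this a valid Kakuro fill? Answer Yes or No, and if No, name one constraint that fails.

No — the across run R2C1–R2C3 sums to 8, not 9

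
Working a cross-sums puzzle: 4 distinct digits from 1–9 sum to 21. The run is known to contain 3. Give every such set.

4 distinct digits from 1–9 sum between 10 and 30.
Keeping only sets containing 3.

{1,3,8,9}; {2,3,7,9}; {3,4,5,9}; {3,4,6,8}; {3,5,6,7}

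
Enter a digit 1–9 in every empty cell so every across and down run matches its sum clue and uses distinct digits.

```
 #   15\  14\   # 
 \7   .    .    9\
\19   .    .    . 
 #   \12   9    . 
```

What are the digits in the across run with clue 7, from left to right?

Only 6 fits R1C1 under both its across sum 7 and down sum 15.
R1C2 = 7 − 6 = 1 completes the 7 across.
R2C1 = 15 − 6 = 9 completes the 15 down.
R2C2 = 14 − 10 = 4 completes the 14 down.
R2C3 = 19 − 13 = 6 completes the 19 across.
R3C3 = 12 − 9 = 3 completes the 12 across.

6 1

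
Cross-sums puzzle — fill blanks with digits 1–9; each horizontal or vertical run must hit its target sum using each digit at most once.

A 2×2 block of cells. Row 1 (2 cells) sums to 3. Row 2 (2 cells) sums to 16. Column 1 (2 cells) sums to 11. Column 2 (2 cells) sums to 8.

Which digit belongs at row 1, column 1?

2

3 in 2 cells must be {1,2}; 16 in 2 cells must be {7,9}.
The 3 across and the 11 down share only 2, so (1,1) = 2.
(1,2) = 3 − 2 = 1 completes the 3 across.
(2,1) = 11 − 2 = 9 completes the 11 down.
(2,2) = 16 − 9 = 7 completes the 16 across.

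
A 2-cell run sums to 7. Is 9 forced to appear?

Counterexample: {1,6} sums to 7 without using 9.

No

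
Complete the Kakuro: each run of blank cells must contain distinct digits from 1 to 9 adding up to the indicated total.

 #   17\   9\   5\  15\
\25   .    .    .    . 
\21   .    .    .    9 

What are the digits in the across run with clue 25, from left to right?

9 8 2 6

17 in 2 cells must be {8,9}.
R1C4 = 15 − 9 = 6 completes the 15 down.
R2C1 = 8: the only remaining digit allowed by both the 21 across and the 17 down.
R1C1 = 17 − 8 = 9 completes the 17 down.
Nothing is forced directly, so branch on R2C2, whose candidates are 1 or 3. If R2C2 = 3: then R1C2 would have to be in {2,3,7,8} for the 25 across but in {6} for the 9 down — contradiction. So R2C2 = 1.
R1C2 = 9 − 1 = 8 completes the 9 down.
R1C3 = 25 − 23 = 2 completes the 25 across.
R2C3 = 21 − 18 = 3 completes the 21 across.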